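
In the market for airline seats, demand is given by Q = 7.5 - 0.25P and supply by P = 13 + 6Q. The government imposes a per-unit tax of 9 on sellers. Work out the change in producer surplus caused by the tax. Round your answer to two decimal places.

Rewriting demand in inverse form: P = 30 - 4Q.
Without the tax, 30 - 4Q = 13 + 6Q so Q* = 1.7 and P* = 23.2.
With the tax, sellers need 9 more per unit: 30 - 4Q = 13 + 6Q + 9, so Q_t = 0.8. Buyers pay P_b = 26.8; sellers receive P_s = P_b - 9 = 17.8.
PS falls from (1/2)(1.7)(10.2) = 8.67 to (1/2)(0.8)(4.8) = 1.92, a change of -6.75.

-6.75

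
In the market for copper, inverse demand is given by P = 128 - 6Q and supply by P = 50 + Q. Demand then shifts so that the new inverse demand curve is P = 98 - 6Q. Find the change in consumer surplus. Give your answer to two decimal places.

-231.43

Initial equilibrium: Q_0 = 11.1429, P_0 = 61.1429; CS_0 = (1/2)(11.1429)(66.8571) = 372.4898, PS_0 = (1/2)(11.1429)(11.1429) = 62.0816.
New equilibrium: 98 - 6Q = 50 + Q gives Q_1 = 6.8571, P_1 = 56.8571; CS_1 = 141.0612, PS_1 = 23.5102.
Change in consumer surplus = 141.0612 - 372.4898 = -231.4286.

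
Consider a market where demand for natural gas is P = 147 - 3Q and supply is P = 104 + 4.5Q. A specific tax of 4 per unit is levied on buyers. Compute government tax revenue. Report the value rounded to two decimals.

Without the tax, 147 - 3Q = 104 + 4.5Q so Q* = 5.7333 and P* = 129.8.
With the tax, buyers' net willingness to pay falls by 4: (147 - 4) - 3Q = 104 + 4.5Q, so Q_t = 5.2. Buyers pay P_b = 131.4; sellers receive P_s = P_b - 4 = 127.4.
Tax revenue = t x Q_t = 4 x 5.2 = 20.8.

20.80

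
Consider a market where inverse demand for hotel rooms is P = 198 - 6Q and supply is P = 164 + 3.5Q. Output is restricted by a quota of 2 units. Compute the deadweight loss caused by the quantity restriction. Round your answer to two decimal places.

11.84

Without the quota, 198 - 6Q = 164 + 3.5Q gives Q* = 3.5789.
At Q = 2 the demand price is 198 - 6(2) = 186 and the supply price is 164 + 3.5(2) = 171.
Deadweight loss is the triangle between the curves from 2 to 3.5789: (1/2)(186 - 171)(3.5789 - 2) = 11.8421.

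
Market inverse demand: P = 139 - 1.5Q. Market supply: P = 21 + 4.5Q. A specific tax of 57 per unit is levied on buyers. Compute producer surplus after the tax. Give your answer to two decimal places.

232.56

Without the tax, 139 - 1.5Q = 21 + 4.5Q so Q* = 19.6667 and P* = 109.5.
With the tax, buyers' net willingness to pay falls by 57: (139 - 57) - 1.5Q = 21 + 4.5Q, so Q_t = 10.1667. Buyers pay P_b = 123.75; sellers receive P_s = P_b - 57 = 66.75.
Producer surplus is the triangle above supply below P_s: (1/2)(10.1667)(66.75 - 21) = 232.5625.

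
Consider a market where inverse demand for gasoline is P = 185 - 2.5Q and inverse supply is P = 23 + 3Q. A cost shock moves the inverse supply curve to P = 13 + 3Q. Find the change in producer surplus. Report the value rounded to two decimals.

165.62

Initial equilibrium: Q_0 = 29.4545, P_0 = 111.3636; CS_0 = (1/2)(29.4545)(73.6364) = 1084.4628, PS_0 = (1/2)(29.4545)(88.3636) = 1301.3554.
New equilibrium: 185 - 2.5Q = 13 + 3Q gives Q_1 = 31.2727, P_1 = 106.8182; CS_1 = 1222.4793, PS_1 = 1466.9752.
Change in producer surplus = 1466.9752 - 1301.3554 = 165.6198.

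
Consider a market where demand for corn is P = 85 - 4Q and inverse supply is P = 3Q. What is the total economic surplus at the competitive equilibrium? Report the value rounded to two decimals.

Equilibrium: 85 - 4Q = 3Q, so Q* = 12.1429 and P* = 36.4286.
CS = (1/2)(12.1429)(48.5714) = 294.898 and PS = (1/2)(12.1429)(36.4286) = 221.1735, so total surplus = 516.0714.

516.07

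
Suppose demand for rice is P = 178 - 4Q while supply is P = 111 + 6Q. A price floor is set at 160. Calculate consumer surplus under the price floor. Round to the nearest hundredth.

40.50

Free-market equilibrium: 178 - 4Q = 111 + 6Q gives Q* = 6.7, P* = 151.2.
At P = 160, buyers demand (178 - 160)/4 = 4.5 while sellers would supply more, so the quantity traded is 4.5 at price 160.
CS is the triangle under demand above 160: (1/2)(4.5)(178 - 160) = 40.5.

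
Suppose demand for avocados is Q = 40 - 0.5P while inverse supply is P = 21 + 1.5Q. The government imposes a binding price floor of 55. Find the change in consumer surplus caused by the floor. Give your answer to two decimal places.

Rewriting demand in inverse form: P = 80 - 2Q.
Free-market equilibrium: 80 - 2Q = 21 + 1.5Q gives Q* = 16.8571, P* = 46.2857.
At P = 55, buyers demand (80 - 55)/2 = 12.5 while sellers would supply more, so the quantity traded is 12.5 at price 55.
CS goes from (1/2)(16.8571)(33.7143) = 284.1633 to 156.25 (computed as (80 - 55)(12.5) - (1/2)(2)(12.5)^2), a change of -127.9133.

-127.91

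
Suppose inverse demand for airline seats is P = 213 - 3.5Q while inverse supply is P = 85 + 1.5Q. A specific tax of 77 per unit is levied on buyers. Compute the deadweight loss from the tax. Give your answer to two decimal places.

Without the tax, 213 - 3.5Q = 85 + 1.5Q so Q* = 25.6 and P* = 123.4.
A tax on buyers shifts demand down by 77: (213 - 77) - 3.5Q = 85 + 1.5Q, so Q_t = 10.2. Buyers pay P_b = 177.3; sellers receive P_s = P_b - 77 = 100.3.
The welfare triangle lost has base Q* - Q_t = 15.4 and height t = 77, so DWL = (1/2)(15.4)(77) = 592.9.

592.90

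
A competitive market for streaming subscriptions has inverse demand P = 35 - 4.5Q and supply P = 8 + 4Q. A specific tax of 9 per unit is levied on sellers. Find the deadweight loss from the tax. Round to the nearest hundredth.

Without the tax, 35 - 4.5Q = 8 + 4Q so Q* = 3.1765 and P* = 20.7059.
With the tax, sellers need 9 more per unit: 35 - 4.5Q = 8 + 4Q + 9, so Q_t = 2.1176. Buyers pay P_b = 25.4706; sellers receive P_s = P_b - 9 = 16.4706.
Deadweight loss is the triangle between the curves from Q_t to Q*: (1/2)(3.1765 - 2.1176)(9) = 4.7647.

4.76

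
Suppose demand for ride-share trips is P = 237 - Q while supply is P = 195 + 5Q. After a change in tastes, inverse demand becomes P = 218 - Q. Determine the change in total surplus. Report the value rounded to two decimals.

Initial equilibrium: Q_0 = 7, P_0 = 230; CS_0 = (1/2)(7)(7) = 24.5, PS_0 = (1/2)(7)(35) = 122.5.
New equilibrium: 218 - Q = 195 + 5Q gives Q_1 = 3.8333, P_1 = 214.1667; CS_1 = 7.3472, PS_1 = 36.7361.
Change in total surplus = (7.3472 + 36.7361) - (24.5 + 122.5) = -102.9167.

-102.92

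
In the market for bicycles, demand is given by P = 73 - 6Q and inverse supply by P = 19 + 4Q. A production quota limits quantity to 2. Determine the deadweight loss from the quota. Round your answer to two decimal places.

57.80

Without the quota, 73 - 6Q = 19 + 4Q gives Q* = 5.4.
At Q = 2 the demand price is 73 - 6(2) = 61 and the supply price is 19 + 4(2) = 27.
Deadweight loss is the triangle between the curves from 2 to 5.4: (1/2)(61 - 27)(5.4 - 2) = 57.8.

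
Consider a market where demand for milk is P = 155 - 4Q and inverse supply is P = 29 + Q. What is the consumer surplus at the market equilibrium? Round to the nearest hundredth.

Setting demand equal to supply, 126 = 5Q, so Q* = 25.2 and P* = 54.2.
CS is the area between the demand curve and P* from 0 to Q*: (1/2)(25.2)(100.8) = 1270.08.

1270.08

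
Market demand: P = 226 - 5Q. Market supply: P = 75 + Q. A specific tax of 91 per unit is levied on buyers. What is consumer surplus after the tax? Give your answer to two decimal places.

250.00

Without the tax, 226 - 5Q = 75 + Q so Q* = 25.1667 and P* = 100.1667.
With the tax, buyers' net willingness to pay falls by 91: (226 - 91) - 5Q = 75 + Q, so Q_t = 10. Buyers pay P_b = 176; sellers receive P_s = P_b - 91 = 85.
CS = (1/2)(Q_t)(226 - P_b) = (1/2)(10)(50) = 250.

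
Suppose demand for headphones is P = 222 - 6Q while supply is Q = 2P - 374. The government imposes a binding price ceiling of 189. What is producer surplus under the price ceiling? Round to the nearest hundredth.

Rewriting supply in inverse form: P = 187 + 0.5Q.
Without the control, 222 - 6Q = 187 + 0.5Q so Q* = 5.3846 and P* = 189.6923.
At the ceiling price 189, quantity supplied is (189 - 187)/0.5 = 4; supply is the short side, so Q = 4 trades at P = 189.
PS is the triangle above supply below 189: (1/2)(4)(189 - 187) = 4.

4.00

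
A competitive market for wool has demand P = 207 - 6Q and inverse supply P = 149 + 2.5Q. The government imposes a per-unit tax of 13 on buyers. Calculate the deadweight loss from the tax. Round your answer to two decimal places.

9.94

Pre-tax equilibrium: 207 - 6Q = 149 + 2.5Q gives Q* = 6.8235, P* = 166.0588.
With the tax, buyers' net willingness to pay falls by 13: (207 - 13) - 6Q = 149 + 2.5Q, so Q_t = 5.2941. Buyers pay P_b = 175.2353; sellers receive P_s = P_b - 13 = 162.2353.
The welfare triangle lost has base Q* - Q_t = 1.5294 and height t = 13, so DWL = (1/2)(1.5294)(13) = 9.9412.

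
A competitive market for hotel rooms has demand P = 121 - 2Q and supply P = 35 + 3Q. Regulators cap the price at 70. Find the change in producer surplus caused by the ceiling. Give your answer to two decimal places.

-239.59

Free-market equilibrium: 121 - 2Q = 35 + 3Q gives Q* = 17.2, P* = 86.6.
At P = 70, sellers supply (70 - 35)/3 = 11.6667 while buyers want more, so the quantity traded is 11.6667 at price 70.
PS goes from (1/2)(17.2)(51.6) = 443.76 to 204.1667 (computed as (70 - 35)(11.6667) - (1/2)(3)(11.6667)^2), a change of -239.5933.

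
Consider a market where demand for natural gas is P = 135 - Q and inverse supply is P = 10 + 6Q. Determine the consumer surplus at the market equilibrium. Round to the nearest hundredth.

159.44

Setting demand equal to supply, 125 = 7Q, so Q* = 17.8571 and P* = 117.1429.
The demand choke price is 135, so CS = (1/2)(Q*)(135 - P*) = (1/2)(17.8571)(17.8571) = 159.4388.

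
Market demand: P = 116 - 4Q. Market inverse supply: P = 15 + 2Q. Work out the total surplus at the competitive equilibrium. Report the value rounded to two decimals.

Setting demand equal to supply, 101 = 6Q, so Q* = 16.8333 and P* = 48.6667.
CS = (1/2)(16.8333)(67.3333) = 566.7222 and PS = (1/2)(16.8333)(33.6667) = 283.3611, so total surplus = 850.0833.

850.08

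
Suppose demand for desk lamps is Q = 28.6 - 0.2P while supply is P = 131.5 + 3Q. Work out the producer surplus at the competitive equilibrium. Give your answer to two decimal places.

3.10

Rewriting demand in inverse form: P = 143 - 5Q.
Setting demand equal to supply, 11.5 = 8Q, so Q* = 1.4375 and P* = 135.8125.
The supply curve's price intercept is 131.5, so PS = (1/2)(Q*)(P* - 131.5) = (1/2)(1.4375)(4.3125) = 3.0996.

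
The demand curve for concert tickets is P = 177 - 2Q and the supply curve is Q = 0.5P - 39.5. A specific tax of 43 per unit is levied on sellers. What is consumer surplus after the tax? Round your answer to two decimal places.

Rewriting supply in inverse form: P = 79 + 2Q.
Pre-tax equilibrium: 177 - 2Q = 79 + 2Q gives Q* = 24.5, P* = 128.
A tax on sellers shifts supply up by 43: 177 - 2Q = 79 + 2Q + 43, so Q_t = 13.75. Buyers pay P_b = 149.5; sellers receive P_s = P_b - 43 = 106.5.
CS = (1/2)(Q_t)(177 - P_b) = (1/2)(13.75)(27.5) = 189.0625.

189.06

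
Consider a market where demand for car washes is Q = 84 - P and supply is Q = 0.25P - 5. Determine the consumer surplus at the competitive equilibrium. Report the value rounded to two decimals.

Rewriting demand in inverse form: P = 84 - Q.
Rewriting supply in inverse form: P = 20 + 4Q.
Equilibrium: 84 - Q = 20 + 4Q, so Q* = 12.8 and P* = 71.2.
Consumer surplus is the triangle under demand above P*: (1/2)(12.8)(84 - 71.2) = (1/2)(12.8)(12.8) = 81.92.

81.92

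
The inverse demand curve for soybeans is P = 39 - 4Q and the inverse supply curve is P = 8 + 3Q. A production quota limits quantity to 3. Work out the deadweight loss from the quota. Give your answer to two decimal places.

7.14

Without the quota, 39 - 4Q = 8 + 3Q gives Q* = 4.4286.
At Q = 3 the demand price is 39 - 4(3) = 27 and the supply price is 8 + 3(3) = 17.
DWL = (1/2)(gap between curves at 3) x (Q* - 3) = (1/2)(10)(1.4286) = 7.1429.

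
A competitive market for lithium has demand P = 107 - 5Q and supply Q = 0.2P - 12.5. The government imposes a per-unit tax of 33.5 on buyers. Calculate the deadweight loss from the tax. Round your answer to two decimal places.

Rewriting supply in inverse form: P = 62.5 + 5Q.
Without the tax, 107 - 5Q = 62.5 + 5Q so Q* = 4.45 and P* = 84.75.
A tax on buyers shifts demand down by 33.5: (107 - 33.5) - 5Q = 62.5 + 5Q, so Q_t = 1.1. Buyers pay P_b = 101.5; sellers receive P_s = P_b - 33.5 = 68.
Deadweight loss is the triangle between the curves from Q_t to Q*: (1/2)(4.45 - 1.1)(33.5) = 56.1125.

56.11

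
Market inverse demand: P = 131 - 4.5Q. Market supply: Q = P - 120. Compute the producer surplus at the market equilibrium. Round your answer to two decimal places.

Rewriting supply in inverse form: P = 120 + Q.
Setting demand equal to supply, 11 = 5.5Q, so Q* = 2 and P* = 122.
The supply curve's price intercept is 120, so PS = (1/2)(Q*)(P* - 120) = (1/2)(2)(2) = 2.

2.00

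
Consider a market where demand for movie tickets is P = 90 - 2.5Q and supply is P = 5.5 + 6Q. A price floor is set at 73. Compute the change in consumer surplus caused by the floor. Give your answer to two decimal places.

Without the control, 90 - 2.5Q = 5.5 + 6Q so Q* = 9.9412 and P* = 65.1471.
At the floor price 73, quantity demanded is (90 - 73)/2.5 = 6.8; demand is the short side, so Q = 6.8 trades at P = 73.
CS goes from (1/2)(9.9412)(24.8529) = 123.5337 to 57.8 (computed as (90 - 73)(6.8) - (1/2)(2.5)(6.8)^2), a change of -65.7337.

-65.73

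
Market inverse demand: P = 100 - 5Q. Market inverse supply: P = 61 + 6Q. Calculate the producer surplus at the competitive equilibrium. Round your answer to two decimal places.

Setting demand equal to supply, 39 = 11Q, so Q* = 3.5455 and P* = 82.2727.
The supply curve's price intercept is 61, so PS = (1/2)(Q*)(P* - 61) = (1/2)(3.5455)(21.2727) = 37.7107.

37.71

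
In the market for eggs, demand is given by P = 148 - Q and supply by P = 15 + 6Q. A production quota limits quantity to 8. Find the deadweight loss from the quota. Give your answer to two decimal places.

423.50

Without the quota, 148 - Q = 15 + 6Q gives Q* = 19.
At Q = 8 the demand price is 148 - (8) = 140 and the supply price is 15 + 6(8) = 63.
DWL = (1/2)(gap between curves at 8) x (Q* - 8) = (1/2)(77)(11) = 423.5.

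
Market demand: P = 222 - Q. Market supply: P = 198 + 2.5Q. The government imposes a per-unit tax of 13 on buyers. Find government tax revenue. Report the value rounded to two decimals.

40.86

Pre-tax equilibrium: 222 - Q = 198 + 2.5Q gives Q* = 6.8571, P* = 215.1429.
With the tax, buyers' net willingness to pay falls by 13: (222 - 13) - Q = 198 + 2.5Q, so Q_t = 3.1429. Buyers pay P_b = 218.8571; sellers receive P_s = P_b - 13 = 205.8571.
Revenue is the tax times quantity traded: 13 x 3.1429 = 40.8571.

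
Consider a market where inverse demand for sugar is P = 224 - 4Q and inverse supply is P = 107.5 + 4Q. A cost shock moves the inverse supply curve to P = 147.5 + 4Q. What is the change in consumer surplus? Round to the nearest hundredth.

-241.25

Initial equilibrium: Q_0 = 14.5625, P_0 = 165.75; CS_0 = (1/2)(14.5625)(58.25) = 424.1328, PS_0 = (1/2)(14.5625)(58.25) = 424.1328.
New equilibrium: 224 - 4Q = 147.5 + 4Q gives Q_1 = 9.5625, P_1 = 185.75; CS_1 = 182.8828, PS_1 = 182.8828.
Change in consumer surplus = 182.8828 - 424.1328 = -241.25.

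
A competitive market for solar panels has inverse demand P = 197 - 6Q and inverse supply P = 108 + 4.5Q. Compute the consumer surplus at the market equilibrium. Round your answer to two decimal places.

215.54

Set 197 - 6Q = 108 + 4.5Q, which gives 89 = 10.5Q, so Q* = 8.4762 and P* = 197 - 6(8.4762) = 146.1429.
Consumer surplus is the triangle under demand above P*: (1/2)(8.4762)(197 - 146.1429) = (1/2)(8.4762)(50.8571) = 215.5374.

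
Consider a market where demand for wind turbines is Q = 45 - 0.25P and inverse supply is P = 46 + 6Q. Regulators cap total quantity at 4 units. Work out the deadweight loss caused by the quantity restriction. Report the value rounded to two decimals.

441.80

Rewriting demand in inverse form: P = 180 - 4Q.
Without the quota, 180 - 4Q = 46 + 6Q gives Q* = 13.4.
At Q = 4 the demand price is 180 - 4(4) = 164 and the supply price is 46 + 6(4) = 70.
Deadweight loss is the triangle between the curves from 4 to 13.4: (1/2)(164 - 70)(13.4 - 4) = 441.8.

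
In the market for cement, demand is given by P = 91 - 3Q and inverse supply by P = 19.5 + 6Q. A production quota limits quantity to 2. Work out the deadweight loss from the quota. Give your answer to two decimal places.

159.01

Unrestricted equilibrium: Q* = (91 - 19.5)/(3 + 6) = 7.9444.
At Q = 2 the demand price is 91 - 3(2) = 85 and the supply price is 19.5 + 6(2) = 31.5.
DWL = (1/2)(gap between curves at 2) x (Q* - 2) = (1/2)(53.5)(5.9444) = 159.0139.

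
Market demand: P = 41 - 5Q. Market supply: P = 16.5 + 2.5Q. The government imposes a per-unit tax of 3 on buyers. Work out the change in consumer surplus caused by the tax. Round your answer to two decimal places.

-6.13

Pre-tax equilibrium: 41 - 5Q = 16.5 + 2.5Q gives Q* = 3.2667, P* = 24.6667.
With the tax, buyers' net willingness to pay falls by 3: (41 - 3) - 5Q = 16.5 + 2.5Q, so Q_t = 2.8667. Buyers pay P_b = 26.6667; sellers receive P_s = P_b - 3 = 23.6667.
CS falls from (1/2)(3.2667)(16.3333) = 26.6778 to (1/2)(2.8667)(14.3333) = 20.5444, a change of -6.1333.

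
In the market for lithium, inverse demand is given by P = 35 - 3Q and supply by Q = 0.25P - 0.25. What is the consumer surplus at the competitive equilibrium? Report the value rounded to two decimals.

Rewriting supply in inverse form: P = 1 + 4Q.
Set 35 - 3Q = 1 + 4Q, which gives 34 = 7Q, so Q* = 4.8571 and P* = 35 - 3(4.8571) = 20.4286.
Consumer surplus is the triangle under demand above P*: (1/2)(4.8571)(35 - 20.4286) = (1/2)(4.8571)(14.5714) = 35.3878.

35.39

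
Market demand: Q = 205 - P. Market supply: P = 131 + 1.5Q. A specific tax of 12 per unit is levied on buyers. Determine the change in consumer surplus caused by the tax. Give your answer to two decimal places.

-130.56

Rewriting demand in inverse form: P = 205 - Q.
Pre-tax equilibrium: 205 - Q = 131 + 1.5Q gives Q* = 29.6, P* = 175.4.
With the tax, buyers' net willingness to pay falls by 12: (205 - 12) - Q = 131 + 1.5Q, so Q_t = 24.8. Buyers pay P_b = 180.2; sellers receive P_s = P_b - 12 = 168.2.
CS falls from (1/2)(29.6)(29.6) = 438.08 to (1/2)(24.8)(24.8) = 307.52, a change of -130.56.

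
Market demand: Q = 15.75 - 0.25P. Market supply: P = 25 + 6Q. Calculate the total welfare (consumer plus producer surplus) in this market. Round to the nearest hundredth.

Rewriting demand in inverse form: P = 63 - 4Q.
Setting demand equal to supply, 38 = 10Q, so Q* = 3.8 and P* = 47.8.
CS = (1/2)(3.8)(15.2) = 28.88 and PS = (1/2)(3.8)(22.8) = 43.32, so total surplus = 72.2.

72.20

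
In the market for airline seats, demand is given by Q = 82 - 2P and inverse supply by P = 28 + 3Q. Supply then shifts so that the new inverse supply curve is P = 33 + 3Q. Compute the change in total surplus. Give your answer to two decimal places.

Rewriting demand in inverse form: P = 41 - 0.5Q.
Initial equilibrium: Q_0 = 3.7143, P_0 = 39.1429; CS_0 = (1/2)(3.7143)(1.8571) = 3.449, PS_0 = (1/2)(3.7143)(11.1429) = 20.6939.
New equilibrium: 41 - 0.5Q = 33 + 3Q gives Q_1 = 2.2857, P_1 = 39.8571; CS_1 = 1.3061, PS_1 = 7.8367.
Change in total surplus = (1.3061 + 7.8367) - (3.449 + 20.6939) = -15.

-15.00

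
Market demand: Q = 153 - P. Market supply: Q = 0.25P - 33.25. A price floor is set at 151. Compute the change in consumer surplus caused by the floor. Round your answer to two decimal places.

Rewriting demand in inverse form: P = 153 - Q.
Rewriting supply in inverse form: P = 133 + 4Q.
Without the control, 153 - Q = 133 + 4Q so Q* = 4 and P* = 149.
At P = 151, buyers demand (153 - 151)/1 = 2 while sellers would supply more, so the quantity traded is 2 at price 151.
CS goes from (1/2)(4)(4) = 8 to 2 (computed as (153 - 151)(2) - (1/2)(1)(2)^2), a change of -6.

-6.00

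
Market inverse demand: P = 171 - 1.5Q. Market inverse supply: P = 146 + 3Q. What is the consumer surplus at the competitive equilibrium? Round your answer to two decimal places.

23.15

Equilibrium: 171 - 1.5Q = 146 + 3Q, so Q* = 5.5556 and P* = 162.6667.
Consumer surplus is the triangle under demand above P*: (1/2)(5.5556)(171 - 162.6667) = (1/2)(5.5556)(8.3333) = 23.1481.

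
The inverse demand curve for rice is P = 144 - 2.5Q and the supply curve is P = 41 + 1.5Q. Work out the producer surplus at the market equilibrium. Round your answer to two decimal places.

497.30

Setting demand equal to supply, 103 = 4Q, so Q* = 25.75 and P* = 79.625.
The supply curve's price intercept is 41, so PS = (1/2)(Q*)(P* - 41) = (1/2)(25.75)(38.625) = 497.2969.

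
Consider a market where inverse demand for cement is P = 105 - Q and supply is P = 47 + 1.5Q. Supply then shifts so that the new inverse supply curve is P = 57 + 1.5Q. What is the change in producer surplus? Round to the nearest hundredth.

Initial equilibrium: Q_0 = 23.2, P_0 = 81.8; CS_0 = (1/2)(23.2)(23.2) = 269.12, PS_0 = (1/2)(23.2)(34.8) = 403.68.
New equilibrium: 105 - Q = 57 + 1.5Q gives Q_1 = 19.2, P_1 = 85.8; CS_1 = 184.32, PS_1 = 276.48.
Change in producer surplus = 276.48 - 403.68 = -127.2.

-127.20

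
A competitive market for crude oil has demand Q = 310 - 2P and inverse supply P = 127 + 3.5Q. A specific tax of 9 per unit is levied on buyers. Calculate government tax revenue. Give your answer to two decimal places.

Rewriting demand in inverse form: P = 155 - 0.5Q.
Pre-tax equilibrium: 155 - 0.5Q = 127 + 3.5Q gives Q* = 7, P* = 151.5.
With the tax, buyers' net willingness to pay falls by 9: (155 - 9) - 0.5Q = 127 + 3.5Q, so Q_t = 4.75. Buyers pay P_b = 152.625; sellers receive P_s = P_b - 9 = 143.625.
Revenue is the tax times quantity traded: 9 x 4.75 = 42.75.

42.75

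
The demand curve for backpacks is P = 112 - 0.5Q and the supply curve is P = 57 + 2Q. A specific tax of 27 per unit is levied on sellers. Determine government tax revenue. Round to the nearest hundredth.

Without the tax, 112 - 0.5Q = 57 + 2Q so Q* = 22 and P* = 101.
A tax on sellers shifts supply up by 27: 112 - 0.5Q = 57 + 2Q + 27, so Q_t = 11.2. Buyers pay P_b = 106.4; sellers receive P_s = P_b - 27 = 79.4.
Tax revenue = t x Q_t = 27 x 11.2 = 302.4.

302.40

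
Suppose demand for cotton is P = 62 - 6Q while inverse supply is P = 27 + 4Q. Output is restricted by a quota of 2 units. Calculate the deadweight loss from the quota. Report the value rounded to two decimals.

Without the quota, 62 - 6Q = 27 + 4Q gives Q* = 3.5.
At Q = 2 the demand price is 62 - 6(2) = 50 and the supply price is 27 + 4(2) = 35.
DWL = (1/2)(gap between curves at 2) x (Q* - 2) = (1/2)(15)(1.5) = 11.25.

11.25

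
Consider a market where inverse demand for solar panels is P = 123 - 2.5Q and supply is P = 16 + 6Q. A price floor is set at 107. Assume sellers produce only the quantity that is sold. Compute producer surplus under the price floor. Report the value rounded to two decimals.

459.52

Free-market equilibrium: 123 - 2.5Q = 16 + 6Q gives Q* = 12.5882, P* = 91.5294.
At P = 107, buyers demand (123 - 107)/2.5 = 6.4 while sellers would supply more, so the quantity traded is 6.4 at price 107.
The supply price at Q = 6.4 is 54.4. PS is the trapezoid between 107 and supply over [0, 6.4]: (1/2)[(107 - 16) + (107 - 54.4)](6.4) = 459.52.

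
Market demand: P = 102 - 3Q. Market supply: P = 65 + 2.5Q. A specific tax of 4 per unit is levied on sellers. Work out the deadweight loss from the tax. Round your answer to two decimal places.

1.45

Without the tax, 102 - 3Q = 65 + 2.5Q so Q* = 6.7273 and P* = 81.8182.
With the tax, sellers need 4 more per unit: 102 - 3Q = 65 + 2.5Q + 4, so Q_t = 6. Buyers pay P_b = 84; sellers receive P_s = P_b - 4 = 80.
The welfare triangle lost has base Q* - Q_t = 0.7273 and height t = 4, so DWL = (1/2)(0.7273)(4) = 1.4545.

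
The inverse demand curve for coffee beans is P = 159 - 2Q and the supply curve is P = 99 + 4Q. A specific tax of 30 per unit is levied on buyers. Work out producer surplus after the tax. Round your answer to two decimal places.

Pre-tax equilibrium: 159 - 2Q = 99 + 4Q gives Q* = 10, P* = 139.
A tax on buyers shifts demand down by 30: (159 - 30) - 2Q = 99 + 4Q, so Q_t = 5. Buyers pay P_b = 149; sellers receive P_s = P_b - 30 = 119.
PS = (1/2)(Q_t)(P_s - 99) = (1/2)(5)(20) = 50.

50.00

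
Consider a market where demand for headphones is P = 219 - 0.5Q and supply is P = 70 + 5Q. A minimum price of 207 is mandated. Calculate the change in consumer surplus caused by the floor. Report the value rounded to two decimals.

-39.48

Without the control, 219 - 0.5Q = 70 + 5Q so Q* = 27.0909 and P* = 205.4545.
At the floor price 207, quantity demanded is (219 - 207)/0.5 = 24; demand is the short side, so Q = 24 trades at P = 207.
CS goes from (1/2)(27.0909)(13.5455) = 183.4793 to 144 (computed as (219 - 207)(24) - (1/2)(0.5)(24)^2), a change of -39.4793.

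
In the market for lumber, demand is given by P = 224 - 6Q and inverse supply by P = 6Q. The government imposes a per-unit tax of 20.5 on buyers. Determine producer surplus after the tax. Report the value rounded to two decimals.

862.76

Pre-tax equilibrium: 224 - 6Q = 6Q gives Q* = 18.6667, P* = 112.
A tax on buyers shifts demand down by 20.5: (224 - 20.5) - 6Q = 6Q, so Q_t = 16.9583. Buyers pay P_b = 122.25; sellers receive P_s = P_b - 20.5 = 101.75.
Producer surplus is the triangle above supply below P_s: (1/2)(16.9583)(101.75 - 0) = 862.7552.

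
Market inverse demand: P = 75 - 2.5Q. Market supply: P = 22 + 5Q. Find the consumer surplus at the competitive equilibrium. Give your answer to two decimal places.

Equilibrium: 75 - 2.5Q = 22 + 5Q, so Q* = 7.0667 and P* = 57.3333.
CS is the area between the demand curve and P* from 0 to Q*: (1/2)(7.0667)(17.6667) = 62.4222.

62.42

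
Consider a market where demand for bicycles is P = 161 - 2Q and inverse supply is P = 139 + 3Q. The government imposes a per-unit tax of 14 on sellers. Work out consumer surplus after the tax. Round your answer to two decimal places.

2.56

Pre-tax equilibrium: 161 - 2Q = 139 + 3Q gives Q* = 4.4, P* = 152.2.
With the tax, sellers need 14 more per unit: 161 - 2Q = 139 + 3Q + 14, so Q_t = 1.6. Buyers pay P_b = 157.8; sellers receive P_s = P_b - 14 = 143.8.
CS = (1/2)(Q_t)(161 - P_b) = (1/2)(1.6)(3.2) = 2.56.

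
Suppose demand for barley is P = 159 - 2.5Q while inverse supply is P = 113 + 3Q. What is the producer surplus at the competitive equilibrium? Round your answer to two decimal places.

104.93

Set 159 - 2.5Q = 113 + 3Q, which gives 46 = 5.5Q, so Q* = 8.3636 and P* = 159 - 2.5(8.3636) = 138.0909.
Producer surplus is the triangle above supply below P*: (1/2)(8.3636)(138.0909 - 113) = (1/2)(8.3636)(25.0909) = 104.9256.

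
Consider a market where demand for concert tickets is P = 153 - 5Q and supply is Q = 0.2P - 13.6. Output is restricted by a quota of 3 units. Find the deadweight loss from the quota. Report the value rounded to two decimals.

151.25

Rewriting supply in inverse form: P = 68 + 5Q.
Without the quota, 153 - 5Q = 68 + 5Q gives Q* = 8.5.
At Q = 3 the demand price is 153 - 5(3) = 138 and the supply price is 68 + 5(3) = 83.
DWL = (1/2)(gap between curves at 3) x (Q* - 3) = (1/2)(55)(5.5) = 151.25.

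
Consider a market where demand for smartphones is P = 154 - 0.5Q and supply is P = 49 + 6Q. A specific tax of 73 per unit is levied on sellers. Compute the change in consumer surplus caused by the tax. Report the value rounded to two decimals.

Pre-tax equilibrium: 154 - 0.5Q = 49 + 6Q gives Q* = 16.1538, P* = 145.9231.
A tax on sellers shifts supply up by 73: 154 - 0.5Q = 49 + 6Q + 73, so Q_t = 4.9231. Buyers pay P_b = 151.5385; sellers receive P_s = P_b - 73 = 78.5385.
Consumers lose the trapezoid between P* and P_b out to Q_t plus the triangle from Q_t to Q*: change in CS = 6.0592 - 65.2367 = -59.1775.

-59.18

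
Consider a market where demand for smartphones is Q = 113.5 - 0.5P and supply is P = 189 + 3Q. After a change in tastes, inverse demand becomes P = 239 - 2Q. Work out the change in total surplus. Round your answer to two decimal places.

Rewriting demand in inverse form: P = 227 - 2Q.
Initial equilibrium: Q_0 = 7.6, P_0 = 211.8; CS_0 = (1/2)(7.6)(15.2) = 57.76, PS_0 = (1/2)(7.6)(22.8) = 86.64.
New equilibrium: 239 - 2Q = 189 + 3Q gives Q_1 = 10, P_1 = 219; CS_1 = 100, PS_1 = 150.
Change in total surplus = (100 + 150) - (57.76 + 86.64) = 105.6.

105.60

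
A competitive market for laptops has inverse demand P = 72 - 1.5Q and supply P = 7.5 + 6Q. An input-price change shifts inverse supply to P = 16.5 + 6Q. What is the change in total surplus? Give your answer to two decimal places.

-72.00

Initial equilibrium: Q_0 = 8.6, P_0 = 59.1; CS_0 = (1/2)(8.6)(12.9) = 55.47, PS_0 = (1/2)(8.6)(51.6) = 221.88.
New equilibrium: 72 - 1.5Q = 16.5 + 6Q gives Q_1 = 7.4, P_1 = 60.9; CS_1 = 41.07, PS_1 = 164.28.
Change in total surplus = (41.07 + 164.28) - (55.47 + 221.88) = -72.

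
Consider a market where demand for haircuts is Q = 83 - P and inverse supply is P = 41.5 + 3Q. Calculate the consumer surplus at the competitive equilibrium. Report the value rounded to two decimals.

Rewriting demand in inverse form: P = 83 - Q.
Equilibrium: 83 - Q = 41.5 + 3Q, so Q* = 10.375 and P* = 72.625.
CS is the area between the demand curve and P* from 0 to Q*: (1/2)(10.375)(10.375) = 53.8203.

53.82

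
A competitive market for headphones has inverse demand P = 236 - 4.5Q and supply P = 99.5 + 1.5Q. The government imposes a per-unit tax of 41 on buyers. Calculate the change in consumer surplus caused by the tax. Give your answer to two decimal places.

Without the tax, 236 - 4.5Q = 99.5 + 1.5Q so Q* = 22.75 and P* = 133.625.
With the tax, buyers' net willingness to pay falls by 41: (236 - 41) - 4.5Q = 99.5 + 1.5Q, so Q_t = 15.9167. Buyers pay P_b = 164.375; sellers receive P_s = P_b - 41 = 123.375.
CS falls from (1/2)(22.75)(102.375) = 1164.5156 to (1/2)(15.9167)(71.625) = 570.0156, a change of -594.5.

-594.50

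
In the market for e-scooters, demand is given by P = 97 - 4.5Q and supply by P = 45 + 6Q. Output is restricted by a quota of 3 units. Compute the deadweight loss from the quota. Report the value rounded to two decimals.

20.01

Unrestricted equilibrium: Q* = (97 - 45)/(4.5 + 6) = 4.9524.
At Q = 3 the demand price is 97 - 4.5(3) = 83.5 and the supply price is 45 + 6(3) = 63.
Deadweight loss is the triangle between the curves from 3 to 4.9524: (1/2)(83.5 - 63)(4.9524 - 3) = 20.0119.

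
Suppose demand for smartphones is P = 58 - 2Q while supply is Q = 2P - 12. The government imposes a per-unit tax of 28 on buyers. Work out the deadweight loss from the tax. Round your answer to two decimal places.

Rewriting supply in inverse form: P = 6 + 0.5Q.
Without the tax, 58 - 2Q = 6 + 0.5Q so Q* = 20.8 and P* = 16.4.
With the tax, buyers' net willingness to pay falls by 28: (58 - 28) - 2Q = 6 + 0.5Q, so Q_t = 9.6. Buyers pay P_b = 38.8; sellers receive P_s = P_b - 28 = 10.8.
The welfare triangle lost has base Q* - Q_t = 11.2 and height t = 28, so DWL = (1/2)(11.2)(28) = 156.8.

156.80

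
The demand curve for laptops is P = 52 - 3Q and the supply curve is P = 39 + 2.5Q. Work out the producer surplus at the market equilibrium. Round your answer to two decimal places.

Equilibrium: 52 - 3Q = 39 + 2.5Q, so Q* = 2.3636 and P* = 44.9091.
PS is the area between P* and the supply curve from 0 to Q*: (1/2)(2.3636)(5.9091) = 6.9835.

6.98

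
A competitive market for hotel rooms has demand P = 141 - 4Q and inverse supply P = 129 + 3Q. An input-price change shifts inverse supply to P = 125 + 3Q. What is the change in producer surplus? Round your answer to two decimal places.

3.43

Initial equilibrium: Q_0 = 1.7143, P_0 = 134.1429; CS_0 = (1/2)(1.7143)(6.8571) = 5.8776, PS_0 = (1/2)(1.7143)(5.1429) = 4.4082.
New equilibrium: 141 - 4Q = 125 + 3Q gives Q_1 = 2.2857, P_1 = 131.8571; CS_1 = 10.449, PS_1 = 7.8367.
Change in producer surplus = 7.8367 - 4.4082 = 3.4286.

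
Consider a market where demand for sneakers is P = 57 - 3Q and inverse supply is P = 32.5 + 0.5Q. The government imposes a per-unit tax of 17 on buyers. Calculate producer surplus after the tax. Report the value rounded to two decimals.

1.15

Without the tax, 57 - 3Q = 32.5 + 0.5Q so Q* = 7 and P* = 36.
A tax on buyers shifts demand down by 17: (57 - 17) - 3Q = 32.5 + 0.5Q, so Q_t = 2.1429. Buyers pay P_b = 50.5714; sellers receive P_s = P_b - 17 = 33.5714.
PS = (1/2)(Q_t)(P_s - 32.5) = (1/2)(2.1429)(1.0714) = 1.148.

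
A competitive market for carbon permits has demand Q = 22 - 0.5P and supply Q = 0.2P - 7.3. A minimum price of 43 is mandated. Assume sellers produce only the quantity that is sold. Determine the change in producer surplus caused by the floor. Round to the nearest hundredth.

-0.24

Rewriting demand in inverse form: P = 44 - 2Q.
Rewriting supply in inverse form: P = 36.5 + 5Q.
Without the control, 44 - 2Q = 36.5 + 5Q so Q* = 1.0714 and P* = 41.8571.
At P = 43, buyers demand (44 - 43)/2 = 0.5 while sellers would supply more, so the quantity traded is 0.5 at price 43.
PS goes from (1/2)(1.0714)(5.3571) = 2.8699 to 2.625 (computed as (43 - 36.5)(0.5) - (1/2)(5)(0.5)^2), a change of -0.2449.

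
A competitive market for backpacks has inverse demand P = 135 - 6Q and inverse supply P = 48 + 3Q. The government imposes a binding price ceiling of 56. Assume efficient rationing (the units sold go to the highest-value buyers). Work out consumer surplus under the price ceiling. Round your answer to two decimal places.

Without the control, 135 - 6Q = 48 + 3Q so Q* = 9.6667 and P* = 77.
At the ceiling price 56, quantity supplied is (56 - 48)/3 = 2.6667; supply is the short side, so Q = 2.6667 trades at P = 56.
The demand price at Q = 2.6667 is 119. CS is the trapezoid between demand and 56 over [0, 2.6667]: (1/2)[(135 - 56) + (119 - 56)](2.6667) = 189.3333.

189.33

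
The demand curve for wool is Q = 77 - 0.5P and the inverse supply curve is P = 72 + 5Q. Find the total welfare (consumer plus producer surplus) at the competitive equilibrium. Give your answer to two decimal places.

Rewriting demand in inverse form: P = 154 - 2Q.
Set 154 - 2Q = 72 + 5Q, which gives 82 = 7Q, so Q* = 11.7143 and P* = 154 - 2(11.7143) = 130.5714.
CS = (1/2)(11.7143)(23.4286) = 137.2245 and PS = (1/2)(11.7143)(58.5714) = 343.0612, so total surplus = 480.2857.

480.29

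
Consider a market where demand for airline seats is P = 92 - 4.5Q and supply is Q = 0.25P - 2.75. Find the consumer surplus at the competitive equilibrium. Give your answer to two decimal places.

204.32

Rewriting supply in inverse form: P = 11 + 4Q.
Set 92 - 4.5Q = 11 + 4Q, which gives 81 = 8.5Q, so Q* = 9.5294 and P* = 92 - 4.5(9.5294) = 49.1176.
Consumer surplus is the triangle under demand above P*: (1/2)(9.5294)(92 - 49.1176) = (1/2)(9.5294)(42.8824) = 204.3218.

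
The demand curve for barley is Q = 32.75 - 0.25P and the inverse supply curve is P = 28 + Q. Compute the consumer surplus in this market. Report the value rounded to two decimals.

Rewriting demand in inverse form: P = 131 - 4Q.
Setting demand equal to supply, 103 = 5Q, so Q* = 20.6 and P* = 48.6.
Consumer surplus is the triangle under demand above P*: (1/2)(20.6)(131 - 48.6) = (1/2)(20.6)(82.4) = 848.72.

848.72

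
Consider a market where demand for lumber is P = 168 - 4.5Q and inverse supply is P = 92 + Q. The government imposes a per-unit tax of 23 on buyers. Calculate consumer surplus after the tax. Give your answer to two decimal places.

Without the tax, 168 - 4.5Q = 92 + Q so Q* = 13.8182 and P* = 105.8182.
A tax on buyers shifts demand down by 23: (168 - 23) - 4.5Q = 92 + Q, so Q_t = 9.6364. Buyers pay P_b = 124.6364; sellers receive P_s = P_b - 23 = 101.6364.
CS = (1/2)(Q_t)(168 - P_b) = (1/2)(9.6364)(43.3636) = 208.9339.

208.93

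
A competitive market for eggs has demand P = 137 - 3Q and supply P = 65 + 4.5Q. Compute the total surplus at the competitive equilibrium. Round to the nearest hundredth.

Equilibrium: 137 - 3Q = 65 + 4.5Q, so Q* = 9.6 and P* = 108.2.
Total surplus is the full triangle between the curves from 0 to Q*: (1/2)(9.6)(137 - 65) = 345.6.

345.60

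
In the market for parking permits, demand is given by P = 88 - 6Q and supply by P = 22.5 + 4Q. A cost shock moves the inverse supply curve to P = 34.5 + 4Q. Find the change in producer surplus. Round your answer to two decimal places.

-28.56

Initial equilibrium: Q_0 = 6.55, P_0 = 48.7; CS_0 = (1/2)(6.55)(39.3) = 128.7075, PS_0 = (1/2)(6.55)(26.2) = 85.805.
New equilibrium: 88 - 6Q = 34.5 + 4Q gives Q_1 = 5.35, P_1 = 55.9; CS_1 = 85.8675, PS_1 = 57.245.
Change in producer surplus = 57.245 - 85.805 = -28.56.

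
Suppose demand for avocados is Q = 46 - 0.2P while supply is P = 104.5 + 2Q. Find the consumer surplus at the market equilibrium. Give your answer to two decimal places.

803.58

Rewriting demand in inverse form: P = 230 - 5Q.
Set 230 - 5Q = 104.5 + 2Q, which gives 125.5 = 7Q, so Q* = 17.9286 and P* = 230 - 5(17.9286) = 140.3571.
CS is the area between the demand curve and P* from 0 to Q*: (1/2)(17.9286)(89.6429) = 803.5842.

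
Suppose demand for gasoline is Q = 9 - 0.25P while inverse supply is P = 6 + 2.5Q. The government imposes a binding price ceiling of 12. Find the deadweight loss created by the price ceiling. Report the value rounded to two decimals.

Rewriting demand in inverse form: P = 36 - 4Q.
Without the control, 36 - 4Q = 6 + 2.5Q so Q* = 4.6154 and P* = 17.5385.
At P = 12, sellers supply (12 - 6)/2.5 = 2.4 while buyers want more, so the quantity traded is 2.4 at price 12.
At Q = 2.4 the demand price is 26.4 and the supply price is 12. Deadweight loss is the triangle between the curves from 2.4 to 4.6154: (1/2)(26.4 - 12)(4.6154 - 2.4) = 15.9508.

15.95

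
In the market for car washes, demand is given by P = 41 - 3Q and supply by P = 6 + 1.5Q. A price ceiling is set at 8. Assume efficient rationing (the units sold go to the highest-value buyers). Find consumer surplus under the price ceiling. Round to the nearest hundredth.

Free-market equilibrium: 41 - 3Q = 6 + 1.5Q gives Q* = 7.7778, P* = 17.6667.
At the ceiling price 8, quantity supplied is (8 - 6)/1.5 = 1.3333; supply is the short side, so Q = 1.3333 trades at P = 8.
The demand price at Q = 1.3333 is 37. CS is the trapezoid between demand and 8 over [0, 1.3333]: (1/2)[(41 - 8) + (37 - 8)](1.3333) = 41.3333.

41.33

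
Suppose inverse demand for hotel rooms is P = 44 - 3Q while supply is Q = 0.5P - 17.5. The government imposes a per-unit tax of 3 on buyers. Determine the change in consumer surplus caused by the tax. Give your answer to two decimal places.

Rewriting supply in inverse form: P = 35 + 2Q.
Pre-tax equilibrium: 44 - 3Q = 35 + 2Q gives Q* = 1.8, P* = 38.6.
A tax on buyers shifts demand down by 3: (44 - 3) - 3Q = 35 + 2Q, so Q_t = 1.2. Buyers pay P_b = 40.4; sellers receive P_s = P_b - 3 = 37.4.
CS falls from (1/2)(1.8)(5.4) = 4.86 to (1/2)(1.2)(3.6) = 2.16, a change of -2.7.

-2.70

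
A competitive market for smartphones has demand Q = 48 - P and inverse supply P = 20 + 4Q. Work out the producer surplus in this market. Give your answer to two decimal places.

62.72

Rewriting demand in inverse form: P = 48 - Q.
Set 48 - Q = 20 + 4Q, which gives 28 = 5Q, so Q* = 5.6 and P* = 48 - (5.6) = 42.4.
Producer surplus is the triangle above supply below P*: (1/2)(5.6)(42.4 - 20) = (1/2)(5.6)(22.4) = 62.72.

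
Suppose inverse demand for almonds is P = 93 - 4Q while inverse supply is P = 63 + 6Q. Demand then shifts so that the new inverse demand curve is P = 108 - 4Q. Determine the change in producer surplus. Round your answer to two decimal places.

Initial equilibrium: Q_0 = 3, P_0 = 81; CS_0 = (1/2)(3)(12) = 18, PS_0 = (1/2)(3)(18) = 27.
New equilibrium: 108 - 4Q = 63 + 6Q gives Q_1 = 4.5, P_1 = 90; CS_1 = 40.5, PS_1 = 60.75.
Change in producer surplus = 60.75 - 27 = 33.75.

33.75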